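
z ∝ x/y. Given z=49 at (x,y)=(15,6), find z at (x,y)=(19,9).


z = k·x/y
Solve for k using the known point: k = z·y/x = 49×6/15 = 294/15 = 19.6000
Now evaluate at x=19, y=9:
z = k × 19 / 9 = (294 × 19) / (15 × 9) = 5586/135
≈ 41.3778

41.3778


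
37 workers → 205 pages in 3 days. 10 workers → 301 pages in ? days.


Days ∝ work / workers, so d₂ = d₁ × (m₁/m₂) × (w₂/w₁)
Workers factor (inverse): 37/10 = 3.7000
Work factor (direct): 301/205 ≈ 1.4683
d₂ = 3 × 37/10 × 301/205 = (3 × 37 × 301) / (10 × 205) = 33411/2050
≈ 16.30 days

16.30 days


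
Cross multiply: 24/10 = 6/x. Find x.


Cross multiply: 24 × x = 10 × 6
24x = 60
x = 60 / 24
= 2.50

2.50


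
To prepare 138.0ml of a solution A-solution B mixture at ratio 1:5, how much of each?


Total parts = 1 + 5 = 6
solution A: 138.0 × 1/6 = 23.0ml
solution B: 138.0 × 5/6 = 115.0ml
= 23.0ml and 115.0ml

23.0ml and 115.0ml


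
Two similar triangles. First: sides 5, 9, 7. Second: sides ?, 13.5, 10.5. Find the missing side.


Scale factor = 13.5/9 = 1.5
Missing side = 5 × 1.5
= 7.5

7.5


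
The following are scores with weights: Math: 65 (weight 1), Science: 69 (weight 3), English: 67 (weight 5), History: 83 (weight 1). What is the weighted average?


Numerator = 65×1 + 69×3 + 67×5 + 83×1
= 65 + 207 + 335 + 83
= 690
Total weight = 10
Weighted avg = 690/10
= 69.00

69.00


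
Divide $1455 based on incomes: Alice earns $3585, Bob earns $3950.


Total income = 3585 + 3950 = $7535
Alice: $1455 × 3585/7535 = $692.26
Bob: $1455 × 3950/7535 = $762.74
= Alice: $692.26, Bob: $762.74

Alice: $692.26, Bob: $762.74


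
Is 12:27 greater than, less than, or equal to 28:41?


12/27 = 0.4444
28/41 = 0.6829
0.4444 < 0.6829, so 12:27 is less
= less than

less than


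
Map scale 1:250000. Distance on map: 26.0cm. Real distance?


Real distance = map distance × scale
= 26.0cm × 250000
= 6500000 cm = 65000.0 m
= 65.000 km

65.000 km


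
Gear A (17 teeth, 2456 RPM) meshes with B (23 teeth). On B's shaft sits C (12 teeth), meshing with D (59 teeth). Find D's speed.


Stage 1: RPM_B = RPM_A × t_A/t_B = 2456 × 17/23 = 41752/23 ≈ 1815.30
B and C share a shaft → RPM_C = RPM_B
Stage 2: RPM_D = RPM_C × t_C/t_D = RPM_A × (t_A×t_C)/(t_B×t_D)
Overall ratio = (17×12)/(23×59) = 204/1357
RPM_D = 2456 × 204/1357 = 501024/1357
≈ 369.21 RPM

369.21 RPM


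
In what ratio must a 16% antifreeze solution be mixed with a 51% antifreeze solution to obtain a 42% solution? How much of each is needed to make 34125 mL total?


Let x parts of 16% mix with y parts of 51%.
16x + 51y = 42(x + y)
16x + 51y = 42x + 42y
x(16 - 42) = y(42 - 51)
x/y = (51 - 42)/(42 - 16) = 9/26
Simplify: 9:26
Total parts = 35; one part = 34125/35 = 975.00 mL
16% solution: 9×975.00 = 8775.00 mL
51% solution: 26×975.00 = 25350.00 mL
= ratio 9:26; 8775.00 mL and 25350.00 mL

ratio 9:26; 8775.00 mL and 25350.00 mL


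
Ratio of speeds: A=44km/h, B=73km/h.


Ratio = 44:73
GCD = 1
Simplified = 44:73
Time ratio (same distance) = 73:44
Speed ratio = 44:73

44:73


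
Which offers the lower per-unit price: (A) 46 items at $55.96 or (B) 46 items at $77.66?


Deal A: $55.96/46 = $1.2165/unit
Deal B: $77.66/46 = $1.6883/unit
A is cheaper per unit
= Deal A

Deal A


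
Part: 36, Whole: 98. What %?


Percentage = (part / whole) × 100
= (36 / 98) × 100
≈ 36.73%

36.73%


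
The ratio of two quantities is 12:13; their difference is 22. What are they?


Let A = 12k, B = 13k.
13k - 12k = 22
1k = 22 → k = 22/1 = 22
A = 12×22 = 264, B = 13×22 = 286
= A = 264, B = 286

A = 264, B = 286


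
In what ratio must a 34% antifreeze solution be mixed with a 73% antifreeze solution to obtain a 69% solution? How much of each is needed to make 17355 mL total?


Let x parts of 34% mix with y parts of 73%.
34x + 73y = 69(x + y)
34x + 73y = 69x + 69y
x(34 - 69) = y(69 - 73)
x/y = (73 - 69)/(69 - 34) = 4/35
Simplify: 4:35
Total parts = 39; one part = 17355/39 = 445.00 mL
34% solution: 4×445.00 = 1780.00 mL
73% solution: 35×445.00 = 15575.00 mL
= ratio 4:35; 1780.00 mL and 15575.00 mL

ratio 4:35; 1780.00 mL and 15575.00 mL


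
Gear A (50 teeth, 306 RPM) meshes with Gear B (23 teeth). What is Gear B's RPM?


Gear ratio = 50:23 = 50:23
RPM_B = RPM_A × (teeth_A / teeth_B)
= 306 × (50/23)
= 665.2 RPM

665.2 RPM


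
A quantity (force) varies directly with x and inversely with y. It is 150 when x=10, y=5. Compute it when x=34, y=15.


z = k·x/y
Solve for k using the known point: k = z·y/x = 150×5/10 = 750/10 = 75.0000
Now evaluate at x=34, y=15:
z = k × 34 / 15 = (750 × 34) / (10 × 15) = 25500/150
= 170.0000

170.0000


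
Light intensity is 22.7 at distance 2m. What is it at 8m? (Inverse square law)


I₁d₁² = I₂d₂²
I₂ = I₁ × (d₁/d₂)²
= 22.7 × (2/8)²
= 22.7 × 4/64
= 90.8/64
≈ 1.4188

1.4188


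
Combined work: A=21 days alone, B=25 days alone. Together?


Rate of A = 1/21 per day
Rate of B = 1/25 per day
Combined rate = 1/21 + 1/25 = 46/525 ≈ 0.0876 per day
Days = 1 / combined rate = 525/46
≈ 11.41 days

11.41 days


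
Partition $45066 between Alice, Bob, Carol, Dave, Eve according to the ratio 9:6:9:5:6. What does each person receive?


Total parts = 9 + 6 + 9 + 5 + 6 = 35
Alice: 45066 × 9/35 = 11588.40
Bob: 45066 × 6/35 = 7725.60
Carol: 45066 × 9/35 = 11588.40
Dave: 45066 × 5/35 = 6438.00
Eve: 45066 × 6/35 = 7725.60
= Alice: $11588.40, Bob: $7725.60, Carol: $11588.40, Dave: $6438.00, Eve: $7725.60

Alice: $11588.40, Bob: $7725.60, Carol: $11588.40, Dave: $6438.00, Eve: $7725.60


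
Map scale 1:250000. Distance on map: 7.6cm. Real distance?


Real distance = map distance × scale
= 7.6cm × 250000
= 1900000 cm = 19000.0 m
= 19.000 km

19.000 km


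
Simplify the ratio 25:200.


GCD(25, 200) = 25
25/25 : 200/25
= 1:8

1:8


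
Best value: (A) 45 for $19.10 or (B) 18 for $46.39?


Deal A: $19.10/45 = $0.4244/unit
Deal B: $46.39/18 = $2.5772/unit
A is cheaper per unit
= Deal A

Deal A


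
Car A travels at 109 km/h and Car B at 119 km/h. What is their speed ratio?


Ratio = 109:119
GCD = 1
Simplified = 109:119
Time ratio (same distance) = 119:109
Speed ratio = 109:119

109:119


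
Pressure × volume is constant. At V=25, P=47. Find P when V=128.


Inverse proportion: x × y = constant
k = 25 × 47 = 1175
y₂ = k / 128 = 1175 / 128
= 9.18

9.18


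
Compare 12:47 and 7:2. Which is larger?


12/47 = 0.2553
7/2 = 3.5000
0.2553 < 3.5000, so 12:47 is less
= 7:2

7:2


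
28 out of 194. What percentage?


Percentage = (part / whole) × 100
= (28 / 194) × 100
≈ 14.43%

14.43%


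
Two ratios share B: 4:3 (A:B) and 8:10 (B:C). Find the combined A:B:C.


Match B: multiply A:B by 8 → 32:24
Multiply B:C by 3 → 24:30
Combined: 32:24:30
GCD = 2
= 16:12:15

16:12:15


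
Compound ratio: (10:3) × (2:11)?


Compound ratio = (10×2) : (3×11)
= 20:33
GCD = 1
= 20:33

20:33


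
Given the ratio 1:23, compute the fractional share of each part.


Total parts = 1 + 23 = 24
First part: 1/24 = 1/24
Second part: 23/24 = 23/24
= 1/24 and 23/24

1/24 and 23/24


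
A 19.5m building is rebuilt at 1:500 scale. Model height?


Model size = real / scale
= 19.5 / 500
= 0.0390 m

0.0390 m


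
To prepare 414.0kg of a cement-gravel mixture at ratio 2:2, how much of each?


Total parts = 2 + 2 = 4
cement: 414.0 × 2/4 = 207.0kg
gravel: 414.0 × 2/4 = 207.0kg
= 207.0kg and 207.0kg

207.0kg and 207.0kg


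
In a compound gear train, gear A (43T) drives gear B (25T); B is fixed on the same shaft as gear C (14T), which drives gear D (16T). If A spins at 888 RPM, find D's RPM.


Stage 1: RPM_B = RPM_A × t_A/t_B = 888 × 43/25 = 38184/25 = 1527.36
B and C share a shaft → RPM_C = RPM_B
Stage 2: RPM_D = RPM_C × t_C/t_D = RPM_A × (t_A×t_C)/(t_B×t_D)
Overall ratio = (43×14)/(25×16) = 602/400
RPM_D = 888 × 602/400 = 534576/400
= 1336.44 RPM

1336.44 RPM


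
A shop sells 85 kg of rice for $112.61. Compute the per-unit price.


Unit rate = total / quantity
= 112.61 / 85
= $1.32 per unit

$1.32 per unit


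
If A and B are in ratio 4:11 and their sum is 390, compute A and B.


Let A = 4k, B = 11k.
4k + 11k = 390
15k = 390 → k = 390/15 = 26
A = 4×26 = 104, B = 11×26 = 286
= A = 104, B = 286

A = 104, B = 286


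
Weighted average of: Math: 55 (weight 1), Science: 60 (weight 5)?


Numerator = 55×1 + 60×5
= 55 + 300
= 355
Total weight = 6
Weighted avg = 355/6
= 59.17

59.17


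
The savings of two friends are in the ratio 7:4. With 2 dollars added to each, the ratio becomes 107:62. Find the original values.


Let A = 7k, B = 4k.
(7k + 2) / (4k + 2) = 107/62
Cross-multiply: 62(7k + 2) = 107(4k + 2)
434k + 124 = 428k + 214
434k - 428k = 214 - 124
6k = 90
k = 90/6 = 15
A = 7×15 = 105, B = 4×15 = 60
= A = 105, B = 60

A = 105, B = 60


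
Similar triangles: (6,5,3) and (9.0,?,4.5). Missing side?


Scale factor = 9.0/6 = 1.5
Missing side = 5 × 1.5
= 7.5

7.5


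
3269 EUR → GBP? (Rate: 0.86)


Amount × rate = 3269 × 0.86
= 2811.34 GBP

2811.34 GBP


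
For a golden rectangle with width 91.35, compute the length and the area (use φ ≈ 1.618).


φ = (1 + √5) / 2 ≈ 1.618
Length = width × φ = 91.35 × 1.618 = 147.8043
≈ 147.80
Area = width × length = 91.35 × 147.8043 = 13501.922805 ≈ 13501.92
= Length: 147.80, Area: 13501.92

Length: 147.80, Area: 13501.92


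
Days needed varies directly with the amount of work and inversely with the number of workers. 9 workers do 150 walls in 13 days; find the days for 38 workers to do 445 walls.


Days ∝ work / workers, so d₂ = d₁ × (m₁/m₂) × (w₂/w₁)
Workers factor (inverse): 9/38 ≈ 0.2368
Work factor (direct): 445/150 ≈ 2.9667
d₂ = 13 × 9/38 × 445/150 = (13 × 9 × 445) / (38 × 150) = 52065/5700
≈ 9.13 days

9.13 days


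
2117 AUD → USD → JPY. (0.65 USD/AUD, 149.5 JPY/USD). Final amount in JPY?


Step 1: 2117 AUD × 0.65 = 1376.05 USD
Step 2: 1376.05 USD × 149.5 = 205719.48 JPY
Implied rate AUD→JPY = 0.65 × 149.5 = 97.1750
= 205719.48 JPY

205719.48 JPY


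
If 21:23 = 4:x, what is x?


Cross multiply: 21 × x = 23 × 4
21x = 92
x = 92 / 21
= 4.38

4.38


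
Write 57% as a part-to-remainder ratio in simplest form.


57% means 57 parts out of 100; remainder = 43
Part : remainder = 57:43
GCD = 1
= 57:43

57:43


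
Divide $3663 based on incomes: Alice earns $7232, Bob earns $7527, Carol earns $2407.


Total income = 7232 + 7527 + 2407 = $17166
Alice: $3663 × 7232/17166 = $1543.21
Bob: $3663 × 7527/17166 = $1606.16
Carol: $3663 × 2407/17166 = $513.62
= Alice: $1543.21, Bob: $1606.16, Carol: $513.62

Alice: $1543.21, Bob: $1606.16, Carol: $513.62


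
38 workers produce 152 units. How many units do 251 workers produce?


Direct proportion: y/x = constant
k = 152/38 = 4.0000
y₂ = k × 251 = 152 × 251 / 38 = 38152/38
= 1004.00

1004.00


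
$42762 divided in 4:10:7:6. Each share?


Total parts = 4 + 10 + 7 + 6 = 27
Part 1: 42762 × 4/27 = 6335.11
Part 2: 42762 × 10/27 = 15837.78
Part 3: 42762 × 7/27 = 11086.44
Part 4: 42762 × 6/27 = 9502.67
= Part 1: $6335.11, Part 2: $15837.78, Part 3: $11086.44, Part 4: $9502.67

Part 1: $6335.11, Part 2: $15837.78, Part 3: $11086.44, Part 4: $9502.67


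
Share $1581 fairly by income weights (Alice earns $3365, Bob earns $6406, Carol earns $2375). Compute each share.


Total income = 3365 + 6406 + 2375 = $12146
Alice: $1581 × 3365/12146 = $438.01
Bob: $1581 × 6406/12146 = $833.85
Carol: $1581 × 2375/12146 = $309.14
= Alice: $438.01, Bob: $833.85, Carol: $309.14

Alice: $438.01, Bob: $833.85, Carol: $309.14


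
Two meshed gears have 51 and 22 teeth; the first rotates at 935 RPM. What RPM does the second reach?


Gear ratio = 51:22 = 51:22
RPM_B = RPM_A × (teeth_A / teeth_B)
= 935 × (51/22)
= 2167.5 RPM

2167.5 RPM


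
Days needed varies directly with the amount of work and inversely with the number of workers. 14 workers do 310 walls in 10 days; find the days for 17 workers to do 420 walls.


Days ∝ work / workers, so d₂ = d₁ × (m₁/m₂) × (w₂/w₁)
Workers factor (inverse): 14/17 ≈ 0.8235
Work factor (direct): 420/310 ≈ 1.3548
d₂ = 10 × 14/17 × 420/310 = (10 × 14 × 420) / (17 × 310) = 58800/5270
≈ 11.16 days

11.16 days


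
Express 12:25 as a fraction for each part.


Total parts = 12 + 25 = 37
First part: 12/37 = 12/37
Second part: 25/37 = 25/37
= 12/37 and 25/37

12/37 and 25/37


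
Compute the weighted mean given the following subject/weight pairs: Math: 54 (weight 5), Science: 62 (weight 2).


Numerator = 54×5 + 62×2
= 270 + 124
= 394
Total weight = 7
Weighted avg = 394/7
= 56.29

56.29


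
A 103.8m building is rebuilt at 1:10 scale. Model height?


Model size = real / scale
= 103.8 / 10
= 10.3800 m

10.3800 m


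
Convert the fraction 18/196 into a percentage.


Percentage = (part / whole) × 100
= (18 / 196) × 100
≈ 9.18%

9.18%


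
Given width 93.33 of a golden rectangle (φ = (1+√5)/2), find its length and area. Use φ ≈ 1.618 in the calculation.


φ = (1 + √5) / 2 ≈ 1.618
Length = width × φ = 93.33 × 1.618 = 151.00794
≈ 151.01
Area = width × length = 93.33 × 151.00794 = 14093.5710402 ≈ 14093.57
= Length: 151.01, Area: 14093.57

Length: 151.01, Area: 14093.57


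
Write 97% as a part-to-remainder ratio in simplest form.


97% means 97 parts out of 100; remainder = 3
Part : remainder = 97:3
GCD = 1
= 97:3

97:3


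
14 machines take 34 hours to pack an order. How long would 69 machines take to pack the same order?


Inverse proportion: x × y = constant
k = 14 × 34 = 476
y₂ = k / 69 = 476 / 69
= 6.90

6.90


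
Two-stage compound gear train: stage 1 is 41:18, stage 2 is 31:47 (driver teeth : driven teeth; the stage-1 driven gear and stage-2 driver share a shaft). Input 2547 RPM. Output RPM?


Stage 1: RPM_B = RPM_A × t_A/t_B = 2547 × 41/18 = 104427/18 = 5801.50
B and C share a shaft → RPM_C = RPM_B
Stage 2: RPM_D = RPM_C × t_C/t_D = RPM_A × (t_A×t_C)/(t_B×t_D)
Overall ratio = (41×31)/(18×47) = 1271/846
RPM_D = 2547 × 1271/846 = 3237237/846
≈ 3826.52 RPM

3826.52 RPM


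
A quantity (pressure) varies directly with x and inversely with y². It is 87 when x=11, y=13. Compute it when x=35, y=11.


z = k·x/y²
Solve for k using the known point: k = z·y²/x = 87×169/11 = 14703/11 ≈ 1336.6364
Now evaluate at x=35, y=11:
z = k × 35 / 121 = (14703 × 35) / (11 × 121) = 514605/1331
≈ 386.6304

386.6304


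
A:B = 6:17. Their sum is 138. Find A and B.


Let A = 6k, B = 17k.
6k + 17k = 138
23k = 138 → k = 138/23 = 6
A = 6×6 = 36, B = 17×6 = 102
= A = 36, B = 102

A = 36, B = 102


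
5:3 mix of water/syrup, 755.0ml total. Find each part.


Total parts = 5 + 3 = 8
water: 755.0 × 5/8 = 471.9ml
syrup: 755.0 × 3/8 = 283.1ml
= 471.9ml and 283.1ml

471.9ml and 283.1ml


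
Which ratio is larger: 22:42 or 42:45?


22/42 = 0.5238
42/45 = 0.9333
0.5238 < 0.9333, so 22:42 is less
= 42:45

42:45


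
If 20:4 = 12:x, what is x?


Cross multiply: 20 × x = 4 × 12
20x = 48
x = 48 / 20
= 2.40

2.40


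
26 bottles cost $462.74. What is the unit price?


Unit rate = total / quantity
= 462.74 / 26
= $17.80 per unit

$17.80 per unit


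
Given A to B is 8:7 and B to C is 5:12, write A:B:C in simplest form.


Match B: multiply A:B by 5 → 40:35
Multiply B:C by 7 → 35:84
Combined: 40:35:84
GCD = 1
= 40:35:84

40:35:84


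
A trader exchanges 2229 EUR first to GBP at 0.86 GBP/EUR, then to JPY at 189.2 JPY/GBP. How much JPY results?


Step 1: 2229 EUR × 0.86 = 1916.94 GBP
Step 2: 1916.94 GBP × 189.2 = 362685.05 JPY
Implied rate EUR→JPY = 0.86 × 189.2 = 162.7120
= 362685.05 JPY

362685.05 JPY


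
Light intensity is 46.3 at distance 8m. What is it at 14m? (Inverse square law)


I₁d₁² = I₂d₂²
I₂ = I₁ × (d₁/d₂)²
= 46.3 × (8/14)²
= 46.3 × 64/196
= 2963.2/196
≈ 15.1184

15.1184


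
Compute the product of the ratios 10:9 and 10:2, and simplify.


Compound ratio = (10×10) : (9×2)
= 100:18
GCD = 2
= 50:9

50:9


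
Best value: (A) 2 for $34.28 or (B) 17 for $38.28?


Deal A: $34.28/2 = $17.1400/unit
Deal B: $38.28/17 = $2.2518/unit
B is cheaper per unit
= Deal B

Deal B


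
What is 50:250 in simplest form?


GCD(50, 250) = 50
50/50 : 250/50
= 1:5

1:5


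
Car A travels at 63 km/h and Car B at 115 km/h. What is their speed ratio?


Ratio = 63:115
GCD = 1
Simplified = 63:115
Time ratio (same distance) = 115:63
Speed ratio = 63:115

63:115


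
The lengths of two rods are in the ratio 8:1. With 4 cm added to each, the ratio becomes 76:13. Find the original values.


Let A = 8k, B = 1k.
(8k + 4) / (1k + 4) = 76/13
Cross-multiply: 13(8k + 4) = 76(1k + 4)
104k + 52 = 76k + 304
104k - 76k = 304 - 52
28k = 252
k = 252/28 = 9
A = 8×9 = 72, B = 1×9 = 9
= A = 72, B = 9

A = 72, B = 9


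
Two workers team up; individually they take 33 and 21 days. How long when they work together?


Rate of A = 1/33 per day
Rate of B = 1/21 per day
Combined rate = 1/33 + 1/21 = 54/693 ≈ 0.0779 per day
Days = 1 / combined rate = 693/54
≈ 12.83 days

12.83 days


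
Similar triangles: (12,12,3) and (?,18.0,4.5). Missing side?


Scale factor = 18.0/12 = 1.5
Missing side = 12 × 1.5
= 18.0

18.0


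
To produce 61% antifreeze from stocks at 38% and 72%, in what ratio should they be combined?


Let x parts of 38% mix with y parts of 72%.
38x + 72y = 61(x + y)
38x + 72y = 61x + 61y
x(38 - 61) = y(61 - 72)
x/y = (72 - 61)/(61 - 38) = 11/23
Simplify: 11:23
= 11:23

11:23


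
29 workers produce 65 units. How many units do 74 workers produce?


Direct proportion: y/x = constant
k = 65/29 ≈ 2.2414
y₂ = k × 74 = 65 × 74 / 29 = 4810/29
≈ 165.86

165.86


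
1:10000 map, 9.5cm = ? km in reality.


Real distance = map distance × scale
= 9.5cm × 10000
= 95000 cm = 950.0 m
= 0.950 km

0.950 km


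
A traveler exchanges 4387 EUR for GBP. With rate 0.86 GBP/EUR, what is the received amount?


Amount × rate = 4387 × 0.86
= 3772.82 GBP

3772.82 GBP


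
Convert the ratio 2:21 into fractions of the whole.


Total parts = 2 + 21 = 23
First part: 2/23 = 2/23
Second part: 21/23 = 21/23
= 2/23 and 21/23

2/23 and 21/23


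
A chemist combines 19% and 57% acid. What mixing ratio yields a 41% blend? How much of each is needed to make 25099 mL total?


Let x parts of 19% mix with y parts of 57%.
19x + 57y = 41(x + y)
19x + 57y = 41x + 41y
x(19 - 41) = y(41 - 57)
x/y = (57 - 41)/(41 - 19) = 16/22
Simplify: 8:11
Total parts = 19; one part = 25099/19 = 1321.00 mL
19% solution: 8×1321.00 = 10568.00 mL
57% solution: 11×1321.00 = 14531.00 mL
= ratio 8:11; 10568.00 mL and 14531.00 mL

ratio 8:11; 10568.00 mL and 14531.00 mL


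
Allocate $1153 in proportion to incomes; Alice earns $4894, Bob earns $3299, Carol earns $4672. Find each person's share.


Total income = 4894 + 3299 + 4672 = $12865
Alice: $1153 × 4894/12865 = $438.62
Bob: $1153 × 3299/12865 = $295.67
Carol: $1153 × 4672/12865 = $418.72
= Alice: $438.62, Bob: $295.67, Carol: $418.72

Alice: $438.62, Bob: $295.67, Carol: $418.72


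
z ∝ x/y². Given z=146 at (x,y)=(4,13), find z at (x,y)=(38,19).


z = k·x/y²
Solve for k using the known point: k = z·y²/x = 146×169/4 = 24674/4 = 6168.5000
Now evaluate at x=38, y=19:
z = k × 38 / 361 = (24674 × 38) / (4 × 361) = 937612/1444
≈ 649.3158

649.3158


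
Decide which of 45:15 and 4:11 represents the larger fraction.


45/15 = 3.0000
4/11 = 0.3636
3.0000 > 0.3636, so 45:15 is greater
= 45:15

45:15


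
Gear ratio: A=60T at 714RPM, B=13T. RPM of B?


Gear ratio = 60:13 = 60:13
RPM_B = RPM_A × (teeth_A / teeth_B)
= 714 × (60/13)
= 3295.4 RPM

3295.4 RPM


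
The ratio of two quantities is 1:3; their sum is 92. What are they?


Let A = 1k, B = 3k.
1k + 3k = 92
4k = 92 → k = 92/4 = 23
A = 1×23 = 23, B = 3×23 = 69
= A = 23, B = 69

A = 23, B = 69


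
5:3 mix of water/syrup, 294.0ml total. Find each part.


Total parts = 5 + 3 = 8
water: 294.0 × 5/8 = 183.8ml
syrup: 294.0 × 3/8 = 110.3ml
= 183.8ml and 110.3ml

183.8ml and 110.3ml


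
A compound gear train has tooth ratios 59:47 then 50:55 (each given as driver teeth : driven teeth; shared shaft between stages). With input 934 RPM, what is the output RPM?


Stage 1: RPM_B = RPM_A × t_A/t_B = 934 × 59/47 = 55106/47 ≈ 1172.47
B and C share a shaft → RPM_C = RPM_B
Stage 2: RPM_D = RPM_C × t_C/t_D = RPM_A × (t_A×t_C)/(t_B×t_D)
Overall ratio = (59×50)/(47×55) = 2950/2585
RPM_D = 934 × 2950/2585 = 2755300/2585
≈ 1065.88 RPM

1065.88 RPM


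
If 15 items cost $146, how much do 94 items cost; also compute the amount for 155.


Direct proportion: y/x = constant
k = 146/15 ≈ 9.7333
y at x=94: k × 94 = 146 × 94 / 15 = 13724/15 ≈ 914.93
y at x=155: k × 155 = 146 × 155 / 15 = 22630/15 ≈ 1508.67
= 914.93 and 1508.67

914.93 and 1508.67


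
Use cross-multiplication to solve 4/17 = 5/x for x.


Cross multiply: 4 × x = 17 × 5
4x = 85
x = 85 / 4
= 21.25

21.25


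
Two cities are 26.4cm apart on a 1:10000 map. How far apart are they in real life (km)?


Real distance = map distance × scale
= 26.4cm × 10000
= 264000 cm = 2640.0 m
= 2.640 km

2.640 km


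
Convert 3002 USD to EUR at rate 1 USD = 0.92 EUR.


Amount × rate = 3002 × 0.92
= 2761.84 EUR

2761.84 EUR


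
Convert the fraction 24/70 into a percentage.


Percentage = (part / whole) × 100
= (24 / 70) × 100
≈ 34.29%

34.29%


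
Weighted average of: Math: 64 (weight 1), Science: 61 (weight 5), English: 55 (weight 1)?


Numerator = 64×1 + 61×5 + 55×1
= 64 + 305 + 55
= 424
Total weight = 7
Weighted avg = 424/7
= 60.57

60.57


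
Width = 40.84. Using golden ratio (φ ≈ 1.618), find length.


φ = (1 + √5) / 2 ≈ 1.618
Length = width × φ = 40.84 × 1.618 = 66.07912
≈ 66.08

66.08


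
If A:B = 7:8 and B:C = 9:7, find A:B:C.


Match B: multiply A:B by 9 → 63:72
Multiply B:C by 8 → 72:56
Combined: 63:72:56
GCD = 1
= 63:72:56

63:72:56


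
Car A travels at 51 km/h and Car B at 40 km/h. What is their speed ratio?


Ratio = 51:40
GCD = 1
Simplified = 51:40
Time ratio (same distance) = 40:51
Speed ratio = 51:40

51:40


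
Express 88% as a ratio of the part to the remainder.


88% means 88 parts out of 100; remainder = 12
Part : remainder = 88:12
GCD = 4
= 22:3

22:3


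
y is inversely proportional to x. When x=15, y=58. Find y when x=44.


Inverse proportion: x × y = constant
k = 15 × 58 = 870
y₂ = k / 44 = 870 / 44
= 19.77

19.77


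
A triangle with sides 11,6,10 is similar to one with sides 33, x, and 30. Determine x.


Scale factor = 33/11 = 3
Missing side = 6 × 3
= 18.0

18.0


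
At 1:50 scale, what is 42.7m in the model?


Model size = real / scale
= 42.7 / 50
= 0.8540 m

0.8540 m


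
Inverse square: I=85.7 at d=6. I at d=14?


I₁d₁² = I₂d₂²
I₂ = I₁ × (d₁/d₂)²
= 85.7 × (6/14)²
= 85.7 × 36/196
= 3085.2/196
≈ 15.7408

15.7408


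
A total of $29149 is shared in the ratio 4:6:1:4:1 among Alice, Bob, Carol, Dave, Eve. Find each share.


Total parts = 4 + 6 + 1 + 4 + 1 = 16
Alice: 29149 × 4/16 = 7287.25
Bob: 29149 × 6/16 = 10930.88
Carol: 29149 × 1/16 = 1821.81
Dave: 29149 × 4/16 = 7287.25
Eve: 29149 × 1/16 = 1821.81
= Alice: $7287.25, Bob: $10930.88, Carol: $1821.81, Dave: $7287.25, Eve: $1821.81

Alice: $7287.25, Bob: $10930.88, Carol: $1821.81, Dave: $7287.25, Eve: $1821.81


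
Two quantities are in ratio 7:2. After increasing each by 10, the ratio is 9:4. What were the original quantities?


Let A = 7k, B = 2k.
(7k + 10) / (2k + 10) = 9/4
Cross-multiply: 4(7k + 10) = 9(2k + 10)
28k + 40 = 18k + 90
28k - 18k = 90 - 40
10k = 50
k = 50/10 = 5
A = 7×5 = 35, B = 2×5 = 10
= A = 35, B = 10

A = 35, B = 10


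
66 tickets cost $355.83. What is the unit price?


Unit rate = total / quantity
= 355.83 / 66
= $5.39 per unit

$5.39 per unit


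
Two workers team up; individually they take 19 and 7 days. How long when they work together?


Rate of A = 1/19 per day
Rate of B = 1/7 per day
Combined rate = 1/19 + 1/7 = 26/133 ≈ 0.1955 per day
Days = 1 / combined rate = 133/26
≈ 5.12 days

5.12 days


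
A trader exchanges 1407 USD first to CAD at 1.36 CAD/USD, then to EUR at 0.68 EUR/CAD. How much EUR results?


Step 1: 1407 USD × 1.36 = 1913.52 CAD
Step 2: 1913.52 CAD × 0.68 = 1301.19 EUR
Implied rate USD→EUR = 1.36 × 0.68 = 0.9248
= 1301.19 EUR

1301.19 EUR


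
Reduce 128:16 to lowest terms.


GCD(128, 16) = 16
128/16 : 16/16
= 8:1

8:1


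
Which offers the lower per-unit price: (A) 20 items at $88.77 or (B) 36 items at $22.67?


Deal A: $88.77/20 = $4.4385/unit
Deal B: $22.67/36 = $0.6297/unit
B is cheaper per unit
= Deal B

Deal B


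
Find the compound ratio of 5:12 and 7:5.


Compound ratio = (5×7) : (12×5)
= 35:60
GCD = 5
= 7:12

7:12


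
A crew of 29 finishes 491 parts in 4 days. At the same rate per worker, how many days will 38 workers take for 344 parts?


Days ∝ work / workers, so d₂ = d₁ × (m₁/m₂) × (w₂/w₁)
Workers factor (inverse): 29/38 ≈ 0.7632
Work factor (direct): 344/491 ≈ 0.7006
d₂ = 4 × 29/38 × 344/491 = (4 × 29 × 344) / (38 × 491) = 39904/18658
≈ 2.14 days

2.14 days


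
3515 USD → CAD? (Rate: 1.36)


Amount × rate = 3515 × 1.36
= 4780.40 CAD

4780.40 CAD


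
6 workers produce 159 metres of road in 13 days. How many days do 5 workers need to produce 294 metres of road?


Days ∝ work / workers, so d₂ = d₁ × (m₁/m₂) × (w₂/w₁)
Workers factor (inverse): 6/5 = 1.2000
Work factor (direct): 294/159 ≈ 1.8491
d₂ = 13 × 6/5 × 294/159 = (13 × 6 × 294) / (5 × 159) = 22932/795
≈ 28.85 days

28.85 days


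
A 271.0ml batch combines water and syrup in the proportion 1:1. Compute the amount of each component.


Total parts = 1 + 1 = 2
water: 271.0 × 1/2 = 135.5ml
syrup: 271.0 × 1/2 = 135.5ml
= 135.5ml and 135.5ml

135.5ml and 135.5ml


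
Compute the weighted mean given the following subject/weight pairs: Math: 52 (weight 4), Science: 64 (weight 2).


Numerator = 52×4 + 64×2
= 208 + 128
= 336
Total weight = 6
Weighted avg = 336/6
= 56.00

56.00


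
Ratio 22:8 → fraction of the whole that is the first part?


Total parts = 22 + 8 = 30
First part: 22/30 = 11/15
= 11/15

11/15


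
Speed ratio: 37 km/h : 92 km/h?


Ratio = 37:92
GCD = 1
Simplified = 37:92
Time ratio (same distance) = 92:37
Speed ratio = 37:92

37:92


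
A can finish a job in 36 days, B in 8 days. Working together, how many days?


Rate of A = 1/36 per day
Rate of B = 1/8 per day
Combined rate = 1/36 + 1/8 = 44/288 ≈ 0.1528 per day
Days = 1 / combined rate = 288/44
≈ 6.55 days

6.55 days


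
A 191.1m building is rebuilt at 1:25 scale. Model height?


Model size = real / scale
= 191.1 / 25
= 7.6440 m

7.6440 m


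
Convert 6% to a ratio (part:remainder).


6% means 6 parts out of 100; remainder = 94
Part : remainder = 6:94
GCD = 2
= 3:47

3:47


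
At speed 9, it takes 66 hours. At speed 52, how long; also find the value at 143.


Inverse proportion: x × y = constant
k = 9 × 66 = 594
At x=52: k/52 = 11.42
At x=143: k/143 = 4.15
= 11.42 and 4.15

11.42 and 4.15


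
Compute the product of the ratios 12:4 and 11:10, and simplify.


Compound ratio = (12×11) : (4×10)
= 132:40
GCD = 4
= 33:10

33:10


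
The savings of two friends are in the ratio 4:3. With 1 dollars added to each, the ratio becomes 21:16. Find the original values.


Let A = 4k, B = 3k.
(4k + 1) / (3k + 1) = 21/16
Cross-multiply: 16(4k + 1) = 21(3k + 1)
64k + 16 = 63k + 21
64k - 63k = 21 - 16
1k = 5
k = 5/1 = 5
A = 4×5 = 20, B = 3×5 = 15
= A = 20, B = 15

A = 20, B = 15


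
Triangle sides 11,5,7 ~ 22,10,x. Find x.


Scale factor = 22/11 = 2
Missing side = 7 × 2
= 14.0

14.0


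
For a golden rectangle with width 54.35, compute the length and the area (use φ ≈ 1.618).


φ = (1 + √5) / 2 ≈ 1.618
Length = width × φ = 54.35 × 1.618 = 87.9383
≈ 87.94
Area = width × length = 54.35 × 87.9383 = 4779.446605 ≈ 4779.45
= Length: 87.94, Area: 4779.45

Length: 87.94, Area: 4779.45


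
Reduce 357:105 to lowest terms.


GCD(357, 105) = 21
357/21 : 105/21
= 17:5

17:5


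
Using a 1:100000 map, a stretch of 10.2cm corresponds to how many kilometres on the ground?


Real distance = map distance × scale
= 10.2cm × 100000
= 1020000 cm = 10200.0 m
= 10.200 km

10.200 km


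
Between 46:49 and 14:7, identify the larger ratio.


46/49 = 0.9388
14/7 = 2.0000
0.9388 < 2.0000, so 46:49 is less
= 14:7

14:7


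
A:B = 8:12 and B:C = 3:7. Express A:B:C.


Match B: multiply A:B by 3 → 24:36
Multiply B:C by 12 → 36:84
Combined: 24:36:84
GCD = 12
= 2:3:7

2:3:7


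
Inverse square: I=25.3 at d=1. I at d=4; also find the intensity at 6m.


I₁d₁² = I₂d₂²
I at 4m = 25.3 × (1/4)² = 25.3 × 1/16 = 25.3/16 ≈ 1.5813
I at 6m = 25.3 × (1/6)² = 25.3 × 1/36 = 25.3/36 ≈ 0.7028
= 1.5813 and 0.7028

1.5813 and 0.7028


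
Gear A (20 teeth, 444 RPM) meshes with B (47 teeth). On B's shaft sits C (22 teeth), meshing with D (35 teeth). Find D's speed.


Stage 1: RPM_B = RPM_A × t_A/t_B = 444 × 20/47 = 8880/47 ≈ 188.94
B and C share a shaft → RPM_C = RPM_B
Stage 2: RPM_D = RPM_C × t_C/t_D = RPM_A × (t_A×t_C)/(t_B×t_D)
Overall ratio = (20×22)/(47×35) = 440/1645
RPM_D = 444 × 440/1645 = 195360/1645
≈ 118.76 RPM

118.76 RPM


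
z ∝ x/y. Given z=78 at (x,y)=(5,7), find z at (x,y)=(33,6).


z = k·x/y
Solve for k using the known point: k = z·y/x = 78×7/5 = 546/5 = 109.2000
Now evaluate at x=33, y=6:
z = k × 33 / 6 = (546 × 33) / (5 × 6) = 18018/30
= 600.6000

600.6000


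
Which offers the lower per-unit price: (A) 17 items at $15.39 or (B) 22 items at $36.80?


Deal A: $15.39/17 = $0.9053/unit
Deal B: $36.80/22 = $1.6727/unit
A is cheaper per unit
= Deal A

Deal A


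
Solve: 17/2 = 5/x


Cross multiply: 17 × x = 2 × 5
17x = 10
x = 10 / 17
= 0.59

0.59


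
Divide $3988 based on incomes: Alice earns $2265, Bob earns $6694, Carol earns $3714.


Total income = 2265 + 6694 + 3714 = $12673
Alice: $3988 × 2265/12673 = $712.76
Bob: $3988 × 6694/12673 = $2106.50
Carol: $3988 × 3714/12673 = $1168.74
= Alice: $712.76, Bob: $2106.50, Carol: $1168.74

Alice: $712.76, Bob: $2106.50, Carol: $1168.74


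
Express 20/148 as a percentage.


Percentage = (part / whole) × 100
= (20 / 148) × 100
≈ 13.51%

13.51%


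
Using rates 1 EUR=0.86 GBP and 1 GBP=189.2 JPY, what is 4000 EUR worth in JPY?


Step 1: 4000 EUR × 0.86 = 3440.00 GBP
Step 2: 3440.00 GBP × 189.2 = 650848.00 JPY
Implied rate EUR→JPY = 0.86 × 189.2 = 162.7120
= 650848.00 JPY

650848.00 JPY


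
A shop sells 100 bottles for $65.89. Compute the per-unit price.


Unit rate = total / quantity
= 65.89 / 100
= $0.66 per unit

$0.66 per unit


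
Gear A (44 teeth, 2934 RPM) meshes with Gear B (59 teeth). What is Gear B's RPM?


Gear ratio = 44:59 = 44:59
RPM_B = RPM_A × (teeth_A / teeth_B)
= 2934 × (44/59)
= 2188.1 RPM

2188.1 RPM


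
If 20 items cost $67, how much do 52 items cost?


Direct proportion: y/x = constant
k = 67/20 = 3.3500
y₂ = k × 52 = 67 × 52 / 20 = 3484/20
= 174.20

174.20


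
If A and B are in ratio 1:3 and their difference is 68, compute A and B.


Let A = 1k, B = 3k.
3k - 1k = 68
2k = 68 → k = 68/2 = 34
A = 1×34 = 34, B = 3×34 = 102
= A = 34, B = 102

A = 34, B = 102


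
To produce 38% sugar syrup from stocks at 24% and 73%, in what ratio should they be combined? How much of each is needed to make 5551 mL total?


Let x parts of 24% mix with y parts of 73%.
24x + 73y = 38(x + y)
24x + 73y = 38x + 38y
x(24 - 38) = y(38 - 73)
x/y = (73 - 38)/(38 - 24) = 35/14
Simplify: 5:2
Total parts = 7; one part = 5551/7 = 793.00 mL
24% solution: 5×793.00 = 3965.00 mL
73% solution: 2×793.00 = 1586.00 mL
= ratio 5:2; 3965.00 mL and 1586.00 mL

ratio 5:2; 3965.00 mL and 1586.00 mL


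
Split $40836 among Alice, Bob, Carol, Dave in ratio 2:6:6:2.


Total parts = 2 + 6 + 6 + 2 = 16
Alice: 40836 × 2/16 = 5104.50
Bob: 40836 × 6/16 = 15313.50
Carol: 40836 × 6/16 = 15313.50
Dave: 40836 × 2/16 = 5104.50
= Alice: $5104.50, Bob: $15313.50, Carol: $15313.50, Dave: $5104.50

Alice: $5104.50, Bob: $15313.50, Carol: $15313.50, Dave: $5104.50


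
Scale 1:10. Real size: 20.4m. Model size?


Model size = real / scale
= 20.4 / 10
= 2.0400 m

2.0400 m


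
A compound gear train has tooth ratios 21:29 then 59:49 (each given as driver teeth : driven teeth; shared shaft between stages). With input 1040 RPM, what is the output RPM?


Stage 1: RPM_B = RPM_A × t_A/t_B = 1040 × 21/29 = 21840/29 ≈ 753.10
B and C share a shaft → RPM_C = RPM_B
Stage 2: RPM_D = RPM_C × t_C/t_D = RPM_A × (t_A×t_C)/(t_B×t_D)
Overall ratio = (21×59)/(29×49) = 1239/1421
RPM_D = 1040 × 1239/1421 = 1288560/1421
≈ 906.80 RPM

906.80 RPM


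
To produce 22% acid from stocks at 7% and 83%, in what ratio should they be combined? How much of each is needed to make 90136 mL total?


Let x parts of 7% mix with y parts of 83%.
7x + 83y = 22(x + y)
7x + 83y = 22x + 22y
x(7 - 22) = y(22 - 83)
x/y = (83 - 22)/(22 - 7) = 61/15
Simplify: 61:15
Total parts = 76; one part = 90136/76 = 1186.00 mL
7% solution: 61×1186.00 = 72346.00 mL
83% solution: 15×1186.00 = 17790.00 mL
= ratio 61:15; 72346.00 mL and 17790.00 mL

ratio 61:15; 72346.00 mL and 17790.00 mL


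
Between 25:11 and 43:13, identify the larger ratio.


25/11 = 2.2727
43/13 = 3.3077
2.2727 < 3.3077, so 25:11 is less
= 43:13

43:13


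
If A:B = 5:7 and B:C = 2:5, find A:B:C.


Match B: multiply A:B by 2 → 10:14
Multiply B:C by 7 → 14:35
Combined: 10:14:35
GCD = 1
= 10:14:35

10:14:35


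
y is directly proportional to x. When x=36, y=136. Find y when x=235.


Direct proportion: y/x = constant
k = 136/36 ≈ 3.7778
y₂ = k × 235 = 136 × 235 / 36 = 31960/36
≈ 887.78

887.78


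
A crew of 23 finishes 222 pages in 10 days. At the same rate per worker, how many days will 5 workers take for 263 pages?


Days ∝ work / workers, so d₂ = d₁ × (m₁/m₂) × (w₂/w₁)
Workers factor (inverse): 23/5 = 4.6000
Work factor (direct): 263/222 ≈ 1.1847
d₂ = 10 × 23/5 × 263/222 = (10 × 23 × 263) / (5 × 222) = 60490/1110
≈ 54.50 days

54.50 days


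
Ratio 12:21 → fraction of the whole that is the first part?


Total parts = 12 + 21 = 33
First part: 12/33 = 4/11
= 4/11

4/11


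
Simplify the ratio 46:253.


GCD(46, 253) = 23
46/23 : 253/23
= 2:11

2:11


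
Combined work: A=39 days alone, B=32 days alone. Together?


Rate of A = 1/39 per day
Rate of B = 1/32 per day
Combined rate = 1/39 + 1/32 = 71/1248 ≈ 0.0569 per day
Days = 1 / combined rate = 1248/71
≈ 17.58 days

17.58 days


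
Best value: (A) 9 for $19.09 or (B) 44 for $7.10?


Deal A: $19.09/9 = $2.1211/unit
Deal B: $7.10/44 = $0.1614/unit
B is cheaper per unit
= Deal B

Deal B


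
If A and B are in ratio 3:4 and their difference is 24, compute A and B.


Let A = 3k, B = 4k.
4k - 3k = 24
1k = 24 → k = 24/1 = 24
A = 3×24 = 72, B = 4×24 = 96
= A = 72, B = 96

A = 72, B = 96


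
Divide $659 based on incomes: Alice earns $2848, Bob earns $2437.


Total income = 2848 + 2437 = $5285
Alice: $659 × 2848/5285 = $355.12
Bob: $659 × 2437/5285 = $303.88
= Alice: $355.12, Bob: $303.88

Alice: $355.12, Bob: $303.88


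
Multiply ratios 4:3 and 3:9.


Compound ratio = (4×3) : (3×9)
= 12:27
GCD = 3
= 4:9

4:9


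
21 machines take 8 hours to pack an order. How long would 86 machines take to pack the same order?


Inverse proportion: x × y = constant
k = 21 × 8 = 168
y₂ = k / 86 = 168 / 86
= 1.95

1.95


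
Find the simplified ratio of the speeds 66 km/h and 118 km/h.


Ratio = 66:118
GCD = 2
Simplified = 33:59
Time ratio (same distance) = 59:33
Speed ratio = 33:59

33:59


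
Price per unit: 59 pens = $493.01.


Unit rate = total / quantity
= 493.01 / 59
= $8.36 per unit

$8.36 per unit


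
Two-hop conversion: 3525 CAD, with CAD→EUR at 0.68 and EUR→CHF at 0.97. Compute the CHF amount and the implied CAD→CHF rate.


Step 1: 3525 CAD × 0.68 = 2397.00 EUR
Step 2: 2397.00 EUR × 0.97 = 2325.09 CHF
Implied rate CAD→CHF = 0.68 × 0.97 = 0.6596
= 2325.09 CHF; implied rate 0.6596 CHF/CAD

2325.09 CHF; implied rate 0.6596 CHF/CAD


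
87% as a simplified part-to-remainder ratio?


87% means 87 parts out of 100; remainder = 13
Part : remainder = 87:13
GCD = 1
= 87:13

87:13


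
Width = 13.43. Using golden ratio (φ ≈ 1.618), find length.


φ = (1 + √5) / 2 ≈ 1.618
Length = width × φ = 13.43 × 1.618 = 21.72974
≈ 21.73

21.73


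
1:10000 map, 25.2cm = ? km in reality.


Real distance = map distance × scale
= 25.2cm × 10000
= 252000 cm = 2520.0 m
= 2.520 km

2.520 km


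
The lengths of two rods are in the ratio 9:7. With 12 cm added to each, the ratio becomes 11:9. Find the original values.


Let A = 9k, B = 7k.
(9k + 12) / (7k + 12) = 11/9
Cross-multiply: 9(9k + 12) = 11(7k + 12)
81k + 108 = 77k + 132
81k - 77k = 132 - 108
4k = 24
k = 24/4 = 6
A = 9×6 = 54, B = 7×6 = 42
= A = 54, B = 42

A = 54, B = 42


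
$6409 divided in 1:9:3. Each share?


Total parts = 1 + 9 + 3 = 13
Part 1: 6409 × 1/13 = 493.00
Part 2: 6409 × 9/13 = 4437.00
Part 3: 6409 × 3/13 = 1479.00
= Part 1: $493.00, Part 2: $4437.00, Part 3: $1479.00

Part 1: $493.00, Part 2: $4437.00, Part 3: $1479.00


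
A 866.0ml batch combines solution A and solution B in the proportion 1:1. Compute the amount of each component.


Total parts = 1 + 1 = 2
solution A: 866.0 × 1/2 = 433.0ml
solution B: 866.0 × 1/2 = 433.0ml
= 433.0ml and 433.0ml

433.0ml and 433.0ml


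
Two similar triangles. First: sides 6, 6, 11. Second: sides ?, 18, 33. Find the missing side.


Scale factor = 18/6 = 3
Missing side = 6 × 3
= 18.0

18.0


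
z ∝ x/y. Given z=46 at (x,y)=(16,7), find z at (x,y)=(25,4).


z = k·x/y
Solve for k using the known point: k = z·y/x = 46×7/16 = 322/16 = 20.1250
Now evaluate at x=25, y=4:
z = k × 25 / 4 = (322 × 25) / (16 × 4) = 8050/64
≈ 125.7813

125.7813


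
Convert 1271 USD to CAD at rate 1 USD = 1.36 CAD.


Amount × rate = 1271 × 1.36
= 1728.56 CAD

1728.56 CAD


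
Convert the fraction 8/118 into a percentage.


Percentage = (part / whole) × 100
= (8 / 118) × 100
≈ 6.78%

6.78%


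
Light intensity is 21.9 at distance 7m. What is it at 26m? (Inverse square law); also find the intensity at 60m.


I₁d₁² = I₂d₂²
I at 26m = 21.9 × (7/26)² = 21.9 × 49/676 = 1073.1/676 ≈ 1.5874
I at 60m = 21.9 × (7/60)² = 21.9 × 49/3600 = 1073.1/3600 ≈ 0.2981
= 1.5874 and 0.2981

1.5874 and 0.2981


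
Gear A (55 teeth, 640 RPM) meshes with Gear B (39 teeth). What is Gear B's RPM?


Gear ratio = 55:39 = 55:39
RPM_B = RPM_A × (teeth_A / teeth_B)
= 640 × (55/39)
= 902.6 RPM

902.6 RPM


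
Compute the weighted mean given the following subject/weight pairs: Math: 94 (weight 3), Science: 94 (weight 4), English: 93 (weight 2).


Numerator = 94×3 + 94×4 + 93×2
= 282 + 376 + 186
= 844
Total weight = 9
Weighted avg = 844/9
= 93.78

93.78


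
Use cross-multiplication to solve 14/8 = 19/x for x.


Cross multiply: 14 × x = 8 × 19
14x = 152
x = 152 / 14
= 10.86

10.86
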